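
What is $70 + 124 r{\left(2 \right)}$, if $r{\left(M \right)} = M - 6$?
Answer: $-426$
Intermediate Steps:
$r{\left(M \right)} = -6 + M$
$70 + 124 r{\left(2 \right)} = 70 + 124 \left(-6 + 2\right) = 70 + 124 \left(-4\right) = 70 - 496 = -426$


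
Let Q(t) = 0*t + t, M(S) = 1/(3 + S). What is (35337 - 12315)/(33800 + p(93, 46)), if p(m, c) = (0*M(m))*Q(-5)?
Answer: 11511/16900 ≈ 0.68112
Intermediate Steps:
Q(t) = t (Q(t) = 0 + t = t)
p(m, c) = 0 (p(m, c) = (0/(3 + m))*(-5) = 0*(-5) = 0)
(35337 - 12315)/(33800 + p(93, 46)) = (35337 - 12315)/(33800 + 0) = 23022/33800 = 23022*(1/33800) = 11511/16900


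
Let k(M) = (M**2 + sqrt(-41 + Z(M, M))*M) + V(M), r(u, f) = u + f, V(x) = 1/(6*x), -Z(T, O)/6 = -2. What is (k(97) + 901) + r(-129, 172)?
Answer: 6025447/582 + 97*I*sqrt(29) ≈ 10353.0 + 522.36*I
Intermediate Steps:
Z(T, O) = 12 (Z(T, O) = -6*(-2) = 12)
V(x) = 1/(6*x)
r(u, f) = f + u
k(M) = M**2 + 1/(6*M) + I*M*sqrt(29) (k(M) = (M**2 + sqrt(-41 + 12)*M) + 1/(6*M) = (M**2 + sqrt(-29)*M) + 1/(6*M) = (M**2 + (I*sqrt(29))*M) + 1/(6*M) = (M**2 + I*M*sqrt(29)) + 1/(6*M) = M**2 + 1/(6*M) + I*M*sqrt(29))
(k(97) + 901) + r(-129, 172) = ((97**2 + (1/6)/97 + I*97*sqrt(29)) + 901) + (172 - 129) = ((9409 + (1/6)*(1/97) + 97*I*sqrt(29)) + 901) + 43 = ((9409 + 1/582 + 97*I*sqrt(29)) + 901) + 43 = ((5476039/582 + 97*I*sqrt(29)) + 901) + 43 = (6000421/582 + 97*I*sqrt(29)) + 43 = 6025447/582 + 97*I*sqrt(29)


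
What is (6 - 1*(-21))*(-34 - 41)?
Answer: -2025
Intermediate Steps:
(6 - 1*(-21))*(-34 - 41) = (6 + 21)*(-75) = 27*(-75) = -2025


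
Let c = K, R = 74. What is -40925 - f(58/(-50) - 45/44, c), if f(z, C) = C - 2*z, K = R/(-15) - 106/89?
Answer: -6009577957/146850 ≈ -40923.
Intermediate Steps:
K = -8176/1335 (K = 74/(-15) - 106/89 = 74*(-1/15) - 106*1/89 = -74/15 - 106/89 = -8176/1335 ≈ -6.1243)
c = -8176/1335 ≈ -6.1243
-40925 - f(58/(-50) - 45/44, c) = -40925 - (-8176/1335 - 2*(58/(-50) - 45/44)) = -40925 - (-8176/1335 - 2*(58*(-1/50) - 45*1/44)) = -40925 - (-8176/1335 - 2*(-29/25 - 45/44)) = -40925 - (-8176/1335 - 2*(-2401/1100)) = -40925 - (-8176/1335 + 2401/550) = -40925 - 1*(-258293/146850) = -40925 + 258293/146850 = -6009577957/146850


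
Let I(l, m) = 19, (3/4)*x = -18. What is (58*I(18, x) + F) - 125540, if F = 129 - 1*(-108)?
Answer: -124201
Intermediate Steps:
x = -24 (x = (4/3)*(-18) = -24)
F = 237 (F = 129 + 108 = 237)
(58*I(18, x) + F) - 125540 = (58*19 + 237) - 125540 = (1102 + 237) - 125540 = 1339 - 125540 = -124201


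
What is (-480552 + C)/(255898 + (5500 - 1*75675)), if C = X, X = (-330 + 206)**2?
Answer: -465176/185723 ≈ -2.5047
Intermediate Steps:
X = 15376 (X = (-124)**2 = 15376)
C = 15376
(-480552 + C)/(255898 + (5500 - 1*75675)) = (-480552 + 15376)/(255898 + (5500 - 1*75675)) = -465176/(255898 + (5500 - 75675)) = -465176/(255898 - 70175) = -465176/185723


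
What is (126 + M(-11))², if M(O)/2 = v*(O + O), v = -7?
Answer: 188356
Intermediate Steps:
M(O) = -28*O (M(O) = 2*(-7*(O + O)) = 2*(-14*O) = -28*O)
(126 + M(-11))² = (126 - 28*(-11))² = (126 + 308)² = 434² = 188356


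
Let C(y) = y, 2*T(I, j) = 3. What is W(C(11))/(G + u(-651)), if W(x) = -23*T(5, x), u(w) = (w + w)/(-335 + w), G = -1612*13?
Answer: 1479/898318 ≈ 0.0016464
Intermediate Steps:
G = -20956
T(I, j) = 3/2 (T(I, j) = (1/2)*3 = 3/2)
u(w) = 2*w/(-335 + w) (u(w) = (2*w)/(-335 + w) = 2*w/(-335 + w))
W(x) = -69/2 (W(x) = -23*3/2 = -69/2)
W(C(11))/(G + u(-651)) = -69/(2*(-20956 + 2*(-651)/(-335 - 651))) = -69/(2*(-20956 + 2*(-651)/(-986))) = -69/(2*(-20956 + 2*(-651)*(-1/986))) = -69/(2*(-20956 + 651/493)) = -69/(2*(-10330657/493)) = -69/2*(-493/10330657) = 1479/898318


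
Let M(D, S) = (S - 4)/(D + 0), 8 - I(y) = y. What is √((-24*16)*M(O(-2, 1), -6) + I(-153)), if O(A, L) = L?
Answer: √4001 ≈ 63.253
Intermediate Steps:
I(y) = 8 - y
M(D, S) = (-4 + S)/D
√((-24*16)*M(O(-2, 1), -6) + I(-153)) = √((-24*16)*((-4 - 6)/1) + (8 - 1*(-153))) = √(-384*(-10) + (8 + 153)) = √(-384*(-10) + 161) = √(3840 + 161) = √4001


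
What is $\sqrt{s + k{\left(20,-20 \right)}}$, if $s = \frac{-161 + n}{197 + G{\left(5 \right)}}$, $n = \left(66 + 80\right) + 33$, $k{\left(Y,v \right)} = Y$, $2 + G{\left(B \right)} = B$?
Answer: $\frac{7 \sqrt{41}}{10} \approx 4.4822$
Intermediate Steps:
$G{\left(B \right)} = -2 + B$
$n = 179$ ($n = 146 + 33 = 179$)
$s = \frac{9}{100}$ ($s = \frac{-161 + 179}{197 + \left(-2 + 5\right)} = \frac{18}{197 + 3} = \frac{18}{200} = 18 \cdot \frac{1}{200} = \frac{9}{100} \approx 0.09$)
$\sqrt{s + k{\left(20,-20 \right)}} = \sqrt{\frac{9}{100} + 20} = \sqrt{\frac{2009}{100}} = \frac{7 \sqrt{41}}{10}$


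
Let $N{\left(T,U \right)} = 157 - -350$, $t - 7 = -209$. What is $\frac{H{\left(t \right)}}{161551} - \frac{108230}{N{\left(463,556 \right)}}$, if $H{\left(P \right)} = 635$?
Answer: $- \frac{1344949445}{6300489} \approx -213.47$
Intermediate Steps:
$t = -202$ ($t = 7 - 209 = -202$)
$N{\left(T,U \right)} = 507$ ($N{\left(T,U \right)} = 157 + 350 = 507$)
$\frac{H{\left(t \right)}}{161551} - \frac{108230}{N{\left(463,556 \right)}} = \frac{635}{161551} - \frac{108230}{507} = - \frac{1344949445}{6300489}$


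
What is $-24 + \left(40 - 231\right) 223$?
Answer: $-42617$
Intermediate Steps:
$-24 + \left(40 - 231\right) 223 = -24 - 42593 = -42617$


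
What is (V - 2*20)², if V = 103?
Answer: 3969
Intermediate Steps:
(V - 2*20)² = (103 - 2*20)² = (103 - 40)² = 63² = 3969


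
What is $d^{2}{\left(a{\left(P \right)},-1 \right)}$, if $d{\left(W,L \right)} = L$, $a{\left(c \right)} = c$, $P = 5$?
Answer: $1$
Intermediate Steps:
$d^{2}{\left(a{\left(P \right)},-1 \right)} = \left(-1\right)^{2} = 1$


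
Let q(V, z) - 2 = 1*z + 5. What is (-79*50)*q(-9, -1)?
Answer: -23700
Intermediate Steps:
q(V, z) = 7 + z (q(V, z) = 2 + (1*z + 5) = 2 + (z + 5) = 2 + (5 + z) = 7 + z)
(-79*50)*q(-9, -1) = (-79*50)*(7 - 1) = -3950*6 = -23700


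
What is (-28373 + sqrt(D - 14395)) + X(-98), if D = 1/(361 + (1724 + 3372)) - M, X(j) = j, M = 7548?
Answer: -28471 + 5*I*sqrt(26137491126)/5457 ≈ -28471.0 + 148.13*I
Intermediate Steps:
D = -41189435/5457 (D = 1/(361 + (1724 + 3372)) - 1*7548 = 1/(361 + 5096) - 7548 = 1/5457 - 7548 = -41189435/5457 ≈ -7548.0)
(-28373 + sqrt(D - 14395)) + X(-98) = (-28373 + sqrt(-41189435/5457 - 14395)) - 98 = (-28373 + sqrt(-119742950/5457)) - 98 = (-28373 + 5*I*sqrt(26137491126)/5457) - 98 = -28471 + 5*I*sqrt(26137491126)/5457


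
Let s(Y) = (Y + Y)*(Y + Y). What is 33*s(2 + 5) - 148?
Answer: 6320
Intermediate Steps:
s(Y) = 4*Y**2 (s(Y) = (2*Y)*(2*Y) = 4*Y**2)
33*s(2 + 5) - 148 = 33*(4*(2 + 5)**2) - 148 = 33*(4*7**2) - 148 = 33*(4*49) - 148 = 33*196 - 148 = 6468 - 148 = 6320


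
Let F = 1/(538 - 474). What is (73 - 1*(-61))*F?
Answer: 67/32 ≈ 2.0938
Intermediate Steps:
F = 1/64 ≈ 0.015625
(73 - 1*(-61))*F = (73 - 1*(-61))*(1/64) = (73 + 61)*(1/64) = 134*(1/64) = 67/32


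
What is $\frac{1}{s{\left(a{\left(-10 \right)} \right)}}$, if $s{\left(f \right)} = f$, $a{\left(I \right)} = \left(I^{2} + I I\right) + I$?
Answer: $\frac{1}{190} \approx 0.0052632$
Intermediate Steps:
$a{\left(I \right)} = I + 2 I^{2}$ ($a{\left(I \right)} = \left(I^{2} + I^{2}\right) + I = 2 I^{2} + I = I + 2 I^{2}$)
$\frac{1}{s{\left(a{\left(-10 \right)} \right)}} = \frac{1}{\left(-10\right) \left(1 + 2 \left(-10\right)\right)} = \frac{1}{\left(-10\right) \left(1 - 20\right)} = \frac{1}{\left(-10\right) \left(-19\right)} = \frac{1}{190}$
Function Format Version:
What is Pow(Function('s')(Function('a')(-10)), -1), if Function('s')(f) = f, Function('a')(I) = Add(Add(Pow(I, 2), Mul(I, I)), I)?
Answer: Rational(1, 190) ≈ 0.0052632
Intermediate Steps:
Function('a')(I) = Add(I, Mul(2, Pow(I, 2))) (Function('a')(I) = Add(Add(Pow(I, 2), Pow(I, 2)), I) = Add(Mul(2, Pow(I, 2)), I) = Add(I, Mul(2, Pow(I, 2))))
Pow(Function('s')(Function('a')(-10)), -1) = Pow(Mul(-10, Add(1, Mul(2, -10))), -1) = Pow(Mul(-10, Add(1, -20)), -1) = Pow(Mul(-10, -19), -1) = Pow(190, -1) = Rational(1, 190)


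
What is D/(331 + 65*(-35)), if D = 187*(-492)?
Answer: 7667/162 ≈ 47.327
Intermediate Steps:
D = -92004
D/(331 + 65*(-35)) = -92004/(331 + 65*(-35)) = -92004/(331 - 2275) = -92004/(-1944) = -92004*(-1/1944) = 7667/162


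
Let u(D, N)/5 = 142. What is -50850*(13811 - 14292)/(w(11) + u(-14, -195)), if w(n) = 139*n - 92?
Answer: 216450/19 ≈ 11392.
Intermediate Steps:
w(n) = -92 + 139*n
u(D, N) = 710 (u(D, N) = 5*142 = 710)
-50850*(13811 - 14292)/(w(11) + u(-14, -195)) = -50850*(13811 - 14292)/((-92 + 139*11) + 710) = -50850*(-481/((-92 + 1529) + 710)) = -50850*(-481/(1437 + 710)) = -50850/(2147*(-1/481)) = -50850/(-2147/481) = -50850*(-481/2147) = 216450/19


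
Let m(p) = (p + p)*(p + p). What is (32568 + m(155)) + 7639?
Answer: 136307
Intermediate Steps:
m(p) = 4*p² (m(p) = (2*p)*(2*p) = 4*p²)
(32568 + m(155)) + 7639 = (32568 + 4*155²) + 7639 = (32568 + 4*24025) + 7639 = (32568 + 96100) + 7639 = 128668 + 7639 = 136307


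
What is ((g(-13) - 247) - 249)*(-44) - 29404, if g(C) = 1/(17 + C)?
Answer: -7591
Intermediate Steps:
((g(-13) - 247) - 249)*(-44) - 29404 = ((1/(17 - 13) - 247) - 249)*(-44) - 29404 = ((1/4 - 247) - 249)*(-44) - 29404 = (-987/4 - 249)*(-44) - 29404 = -1983/4*(-44) - 29404 = 21813 - 29404 = -7591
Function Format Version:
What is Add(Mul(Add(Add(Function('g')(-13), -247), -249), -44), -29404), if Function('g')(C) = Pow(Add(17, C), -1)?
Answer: -7591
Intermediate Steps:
Add(Mul(Add(Add(Function('g')(-13), -247), -249), -44), -29404) = Add(Mul(Add(Add(Pow(Add(17, -13), -1), -247), -249), -44), -29404) = Add(Mul(Add(Add(Pow(4, -1), -247), -249), -44), -29404) = Add(Mul(Add(Add(Rational(1, 4), -247), -249), -44), -29404) = Add(Mul(Add(Rational(-987, 4), -249), -44), -29404) = Add(Mul(Rational(-1983, 4), -44), -29404) = Add(21813, -29404) = -7591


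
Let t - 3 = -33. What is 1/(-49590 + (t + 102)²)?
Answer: -1/44406 ≈ -2.2519e-5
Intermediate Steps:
t = -30 (t = 3 - 33 = -30)
1/(-49590 + (t + 102)²) = 1/(-49590 + (-30 + 102)²) = 1/(-49590 + 72²) = 1/(-49590 + 5184) = 1/(-44406) = -1/44406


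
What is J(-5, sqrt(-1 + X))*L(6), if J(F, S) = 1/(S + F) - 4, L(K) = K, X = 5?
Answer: -26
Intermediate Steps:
J(F, S) = -4 + 1/(F + S) (J(F, S) = 1/(F + S) - 4 = -4 + 1/(F + S))
J(-5, sqrt(-1 + X))*L(6) = ((1 - 4*(-5) - 4*sqrt(-1 + 5))/(-5 + sqrt(-1 + 5)))*6 = ((1 + 20 - 4*sqrt(4))/(-5 + sqrt(4)))*6 = ((1 + 20 - 4*2)/(-5 + 2))*6 = ((1 + 20 - 8)/(-3))*6 = -1/3*13*6 = -13/3*6 = -26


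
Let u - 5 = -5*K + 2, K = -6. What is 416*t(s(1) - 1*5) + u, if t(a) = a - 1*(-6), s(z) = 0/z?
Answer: 453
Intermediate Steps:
s(z) = 0
t(a) = 6 + a (t(a) = a + 6 = 6 + a)
u = 37 (u = 5 + (-5*(-6) + 2) = 5 + (30 + 2) = 5 + 32 = 37)
416*t(s(1) - 1*5) + u = 416*(6 + (0 - 1*5)) + 37 = 416*(6 + (0 - 5)) + 37 = 416*(6 - 5) + 37 = 416*1 + 37 = 416 + 37 = 453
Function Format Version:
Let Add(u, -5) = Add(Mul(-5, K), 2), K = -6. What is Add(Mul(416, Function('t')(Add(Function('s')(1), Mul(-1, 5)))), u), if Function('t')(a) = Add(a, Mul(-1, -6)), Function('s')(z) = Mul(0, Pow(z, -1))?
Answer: 453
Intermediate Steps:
Function('s')(z) = 0
Function('t')(a) = Add(6, a) (Function('t')(a) = Add(a, 6) = Add(6, a))
u = 37 (u = Add(5, Add(Mul(-5, -6), 2)) = Add(5, Add(30, 2)) = Add(5, 32) = 37)
Add(Mul(416, Function('t')(Add(Function('s')(1), Mul(-1, 5)))), u) = Add(Mul(416, Add(6, Add(0, Mul(-1, 5)))), 37) = Add(Mul(416, Add(6, Add(0, -5))), 37) = Add(Mul(416, Add(6, -5)), 37) = Add(Mul(416, 1), 37) = Add(416, 37) = 453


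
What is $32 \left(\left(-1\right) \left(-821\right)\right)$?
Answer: $26272$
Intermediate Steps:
$32 \left(\left(-1\right) \left(-821\right)\right) = 32 \cdot 821 = 26272$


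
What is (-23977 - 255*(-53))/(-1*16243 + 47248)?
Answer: -10462/31005 ≈ -0.33743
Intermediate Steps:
(-23977 - 255*(-53))/(-1*16243 + 47248) = (-23977 + 13515)/(-16243 + 47248) = -10462/31005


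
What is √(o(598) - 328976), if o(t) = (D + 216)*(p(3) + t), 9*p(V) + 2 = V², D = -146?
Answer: I*√2583554/3 ≈ 535.78*I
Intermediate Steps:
p(V) = -2/9 + V²/9
o(t) = 490/9 + 70*t (o(t) = (-146 + 216)*((-2/9 + (⅑)*3²) + t) = 70*((-2/9 + (⅑)*9) + t) = 70*((-2/9 + 1) + t) = 70*(7/9 + t) = 490/9 + 70*t)
√(o(598) - 328976) = √((490/9 + 70*598) - 328976) = √((490/9 + 41860) - 328976) = √(377230/9 - 328976) = √(-2583554/9) = I*√2583554/3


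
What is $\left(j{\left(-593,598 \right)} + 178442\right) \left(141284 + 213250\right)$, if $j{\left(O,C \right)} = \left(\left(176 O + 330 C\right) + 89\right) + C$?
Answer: $96469055934$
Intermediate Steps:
$j{\left(O,C \right)} = 89 + 176 O + 331 C$ ($j{\left(O,C \right)} = \left(89 + 176 O + 330 C\right) + C = 89 + 176 O + 331 C$)
$\left(j{\left(-593,598 \right)} + 178442\right) \left(141284 + 213250\right) = \left(\left(89 + 176 \left(-593\right) + 331 \cdot 598\right) + 178442\right) \left(141284 + 213250\right) = \left(\left(89 - 104368 + 197938\right) + 178442\right) 354534 = \left(93659 + 178442\right) 354534 = 272101 \cdot 354534 = 96469055934$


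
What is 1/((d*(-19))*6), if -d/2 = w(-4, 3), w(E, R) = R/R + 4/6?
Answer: 1/380 ≈ 0.0026316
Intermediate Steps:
w(E, R) = 5/3 (w(E, R) = 1 + 4*(1/6) = 1 + 2/3 = 5/3)
d = -10/3 (d = -2*5/3 = -10/3 ≈ -3.3333)
1/((d*(-19))*6) = 1/(-10/3*(-19)*6) = 1/((190/3)*6) = 1/380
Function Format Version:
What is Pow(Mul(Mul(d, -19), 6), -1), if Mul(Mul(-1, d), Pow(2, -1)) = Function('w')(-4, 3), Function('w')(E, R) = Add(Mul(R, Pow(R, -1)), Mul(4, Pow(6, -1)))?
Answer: Rational(1, 380) ≈ 0.0026316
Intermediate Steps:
Function('w')(E, R) = Rational(5, 3) (Function('w')(E, R) = Add(1, Mul(4, Rational(1, 6))) = Add(1, Rational(2, 3)) = Rational(5, 3))
d = Rational(-10, 3) (d = Mul(-2, Rational(5, 3)) = Rational(-10, 3) ≈ -3.3333)
Pow(Mul(Mul(d, -19), 6), -1) = Pow(Mul(Mul(Rational(-10, 3), -19), 6), -1) = Pow(Mul(Rational(190, 3), 6), -1) = Pow(380, -1) = Rational(1, 380)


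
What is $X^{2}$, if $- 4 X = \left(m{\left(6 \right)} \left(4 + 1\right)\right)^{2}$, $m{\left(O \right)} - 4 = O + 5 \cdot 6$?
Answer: $100000000$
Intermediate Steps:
$m{\left(O \right)} = 34 + O$ ($m{\left(O \right)} = 4 + \left(O + 5 \cdot 6\right) = 4 + \left(O + 30\right) = 4 + \left(30 + O\right) = 34 + O$)
$X = -10000$ ($X = - \frac{\left(\left(34 + 6\right) \left(4 + 1\right)\right)^{2}}{4} = - \frac{\left(40 \cdot 5\right)^{2}}{4} = - \frac{200^{2}}{4} = \left(- \frac{1}{4}\right) 40000 = -10000$)
$X^{2} = \left(-10000\right)^{2} = 100000000$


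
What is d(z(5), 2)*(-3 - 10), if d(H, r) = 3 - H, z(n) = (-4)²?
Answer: 169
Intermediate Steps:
z(n) = 16
d(z(5), 2)*(-3 - 10) = (3 - 1*16)*(-3 - 10) = (3 - 16)*(-13) = -13*(-13) = 169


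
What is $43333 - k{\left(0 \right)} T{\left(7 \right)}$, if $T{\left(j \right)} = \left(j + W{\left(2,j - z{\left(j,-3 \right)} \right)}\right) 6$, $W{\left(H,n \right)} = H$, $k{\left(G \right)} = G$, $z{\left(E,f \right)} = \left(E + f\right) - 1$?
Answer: $43333$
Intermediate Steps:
$z{\left(E,f \right)} = -1 + E + f$
$T{\left(j \right)} = 12 + 6 j$ ($T{\left(j \right)} = \left(j + 2\right) 6 = \left(2 + j\right) 6 = 12 + 6 j$)
$43333 - k{\left(0 \right)} T{\left(7 \right)} = 43333 - 0 \left(12 + 6 \cdot 7\right) = 43333 - 0 \left(12 + 42\right) = 43333 - 0 \cdot 54 = 43333 - 0 = 43333 + 0 = 43333$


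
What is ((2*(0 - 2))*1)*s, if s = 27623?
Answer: -110492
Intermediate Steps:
((2*(0 - 2))*1)*s = ((2*(0 - 2))*1)*27623 = ((2*(-2))*1)*27623 = -4*1*27623 = -4*27623 = -110492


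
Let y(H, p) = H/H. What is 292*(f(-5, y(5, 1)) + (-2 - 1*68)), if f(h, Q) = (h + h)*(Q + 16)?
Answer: -70080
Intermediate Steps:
y(H, p) = 1
f(h, Q) = 2*h*(16 + Q) (f(h, Q) = (2*h)*(16 + Q) = 2*h*(16 + Q))
292*(f(-5, y(5, 1)) + (-2 - 1*68)) = 292*(2*(-5)*(16 + 1) + (-2 - 1*68)) = 292*(2*(-5)*17 + (-2 - 68)) = 292*(-170 - 70) = 292*(-240) = -70080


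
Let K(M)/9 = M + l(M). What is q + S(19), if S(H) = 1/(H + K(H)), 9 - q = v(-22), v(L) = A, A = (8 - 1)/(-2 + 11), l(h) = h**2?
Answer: 254495/30951 ≈ 8.2225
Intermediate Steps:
A = 7/9 ≈ 0.77778
v(L) = 7/9
K(M) = 9*M + 9*M**2 (K(M) = 9*(M + M**2) = 9*M + 9*M**2)
q = 74/9 (q = 9 - 1*7/9 = 9 - 7/9 = 74/9 ≈ 8.2222)
S(H) = 1/(H + 9*H*(1 + H))
q + S(19) = 74/9 + 1/(19*(10 + 9*19)) = 74/9 + 1/(19*(10 + 171)) = 74/9 + (1/19)/181 = 74/9 + (1/19)*(1/181) = 74/9 + 1/3439 = 254495/30951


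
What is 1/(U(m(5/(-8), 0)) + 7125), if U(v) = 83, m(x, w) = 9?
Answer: 1/7208 ≈ 0.00013873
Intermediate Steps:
1/(U(m(5/(-8), 0)) + 7125) = 1/(83 + 7125) = 1/7208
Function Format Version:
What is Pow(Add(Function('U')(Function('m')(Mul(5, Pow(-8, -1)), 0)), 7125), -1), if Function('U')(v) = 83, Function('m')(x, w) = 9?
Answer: Rational(1, 7208) ≈ 0.00013873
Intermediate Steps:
Pow(Add(Function('U')(Function('m')(Mul(5, Pow(-8, -1)), 0)), 7125), -1) = Pow(Add(83, 7125), -1) = Pow(7208, -1) = Rational(1, 7208)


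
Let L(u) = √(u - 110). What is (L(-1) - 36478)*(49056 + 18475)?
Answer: -2463395818 + 67531*I*√111 ≈ -2.4634e+9 + 7.1148e+5*I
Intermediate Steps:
L(u) = √(-110 + u)
(L(-1) - 36478)*(49056 + 18475) = (√(-110 - 1) - 36478)*(49056 + 18475) = (√(-111) - 36478)*67531 = (I*√111 - 36478)*67531 = (-36478 + I*√111)*67531 = -2463395818 + 67531*I*√111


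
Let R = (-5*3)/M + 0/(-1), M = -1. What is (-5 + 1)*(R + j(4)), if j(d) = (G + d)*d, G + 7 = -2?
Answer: 20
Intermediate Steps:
R = 15 (R = -5*3/(-1) + 0/(-1) = -15*(-1) + 0*(-1) = 15 + 0 = 15)
G = -9 (G = -7 - 2 = -9)
j(d) = d*(-9 + d) (j(d) = (-9 + d)*d = d*(-9 + d))
(-5 + 1)*(R + j(4)) = (-5 + 1)*(15 + 4*(-9 + 4)) = -4*(15 + 4*(-5)) = -4*(15 - 20) = -4*(-5) = 20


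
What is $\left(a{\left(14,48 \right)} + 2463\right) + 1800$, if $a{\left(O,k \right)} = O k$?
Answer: $4935$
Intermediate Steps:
$\left(a{\left(14,48 \right)} + 2463\right) + 1800 = \left(14 \cdot 48 + 2463\right) + 1800 = \left(672 + 2463\right) + 1800 = 3135 + 1800 = 4935$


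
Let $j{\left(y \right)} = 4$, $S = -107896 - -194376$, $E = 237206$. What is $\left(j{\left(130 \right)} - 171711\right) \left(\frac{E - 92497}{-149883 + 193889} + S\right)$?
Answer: $- \frac{653479682716423}{44006} \approx -1.485 \cdot 10^{10}$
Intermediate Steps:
$S = 86480$ ($S = -107896 + 194376 = 86480$)
$\left(j{\left(130 \right)} - 171711\right) \left(\frac{E - 92497}{-149883 + 193889} + S\right) = \left(4 - 171711\right) \left(\frac{237206 - 92497}{-149883 + 193889} + 86480\right) = - 171707 \left(\frac{144709}{44006} + 86480\right) = \left(-171707\right) \frac{3805783589}{44006} = - \frac{653479682716423}{44006}$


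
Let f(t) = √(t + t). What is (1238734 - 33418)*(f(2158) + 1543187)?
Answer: 1860027982092 + 2410632*√1079 ≈ 1.8601e+12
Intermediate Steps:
f(t) = √2*√t (f(t) = √(2*t) = √2*√t)
(1238734 - 33418)*(f(2158) + 1543187) = (1238734 - 33418)*(√2*√2158 + 1543187) = 1205316*(2*√1079 + 1543187) = 1205316*(1543187 + 2*√1079) = 1860027982092 + 2410632*√1079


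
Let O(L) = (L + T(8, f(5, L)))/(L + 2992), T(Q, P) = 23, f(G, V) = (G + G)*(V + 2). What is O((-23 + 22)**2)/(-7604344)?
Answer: -3/2844975199 ≈ -1.0545e-9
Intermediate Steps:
f(G, V) = 2*G*(2 + V) (f(G, V) = (2*G)*(2 + V) = 2*G*(2 + V))
O(L) = (23 + L)/(2992 + L) (O(L) = (L + 23)/(L + 2992) = (23 + L)/(2992 + L))
O((-23 + 22)**2)/(-7604344) = ((23 + (-23 + 22)**2)/(2992 + (-23 + 22)**2))/(-7604344) = ((23 + (-1)**2)/(2992 + (-1)**2))*(-1/7604344) = ((23 + 1)/(2992 + 1))*(-1/7604344) = (24/2993)*(-1/7604344) = -3/2844975199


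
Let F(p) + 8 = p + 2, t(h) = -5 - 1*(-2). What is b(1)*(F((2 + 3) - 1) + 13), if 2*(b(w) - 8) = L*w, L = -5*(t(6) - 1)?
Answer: 198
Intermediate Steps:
t(h) = -3 (t(h) = -5 + 2 = -3)
F(p) = -6 + p (F(p) = -8 + (p + 2) = -8 + (2 + p) = -6 + p)
L = 20 (L = -5*(-3 - 1) = -5*(-4) = 20)
b(w) = 8 + 10*w (b(w) = 8 + (20*w)/2 = 8 + 10*w)
b(1)*(F((2 + 3) - 1) + 13) = (8 + 10*1)*((-6 + ((2 + 3) - 1)) + 13) = (8 + 10)*((-6 + (5 - 1)) + 13) = 18*((-6 + 4) + 13) = 18*(-2 + 13) = 18*11 = 198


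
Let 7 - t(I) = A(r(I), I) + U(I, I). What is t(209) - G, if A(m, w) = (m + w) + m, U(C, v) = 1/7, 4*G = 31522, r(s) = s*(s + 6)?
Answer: -1371337/14 ≈ -97953.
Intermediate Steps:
r(s) = s*(6 + s)
G = 15761/2 (G = (1/4)*31522 = 15761/2 ≈ 7880.5)
U(C, v) = 1/7
A(m, w) = w + 2*m
t(I) = 48/7 - I - 2*I*(6 + I) (t(I) = 7 - ((I + 2*(I*(6 + I))) + 1/7) = 7 - ((I + 2*I*(6 + I)) + 1/7) = 7 - (1/7 + I + 2*I*(6 + I)) = 7 + (-1/7 - I - 2*I*(6 + I)) = 48/7 - I - 2*I*(6 + I))
t(209) - G = (48/7 - 13*209 - 2*209**2) - 1*15761/2 = (48/7 - 2717 - 2*43681) - 15761/2 = (48/7 - 2717 - 87362) - 15761/2 = -630505/7 - 15761/2 = -1371337/14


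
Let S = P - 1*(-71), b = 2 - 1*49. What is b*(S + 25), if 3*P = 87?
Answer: -5875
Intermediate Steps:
b = -47 (b = 2 - 49 = -47)
P = 29 (P = (1/3)*87 = 29)
S = 100 (S = 29 - 1*(-71) = 29 + 71 = 100)
b*(S + 25) = -47*(100 + 25) = -47*125 = -5875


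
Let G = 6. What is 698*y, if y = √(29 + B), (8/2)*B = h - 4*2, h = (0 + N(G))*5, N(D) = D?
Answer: 349*√138 ≈ 4099.8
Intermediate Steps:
h = 30 (h = (0 + 6)*5 = 6*5 = 30)
B = 11/2 (B = (30 - 4*2)/4 = (30 - 8)/4 = (¼)*22 = 11/2 ≈ 5.5000)
y = √138/2 (y = √(29 + 11/2) = √(69/2) = √138/2 ≈ 5.8737)
698*y = 698*(√138/2) = 349*√138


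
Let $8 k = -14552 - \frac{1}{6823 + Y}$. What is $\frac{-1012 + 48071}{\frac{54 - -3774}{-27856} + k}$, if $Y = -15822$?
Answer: $- \frac{5898284330248}{228007175313} \approx -25.869$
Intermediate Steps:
$k = - \frac{130953447}{71992}$ ($k = \frac{-14552 - \frac{1}{6823 - 15822}}{8} = \frac{-14552 - \frac{1}{-8999}}{8} = \frac{-14552 - - \frac{1}{8999}}{8} = \frac{-14552 + \frac{1}{8999}}{8} = \frac{1}{8} \left(- \frac{130953447}{8999}\right) = - \frac{130953447}{71992} \approx -1819.0$)
$\frac{-1012 + 48071}{\frac{54 - -3774}{-27856} + k} = \frac{-1012 + 48071}{\frac{54 - -3774}{-27856} - \frac{130953447}{71992}} = \frac{47059}{\left(54 + 3774\right) \left(- \frac{1}{27856}\right) - \frac{130953447}{71992}} = \frac{47059}{3828 \left(- \frac{1}{27856}\right) - \frac{130953447}{71992}} = \frac{47059}{- \frac{957}{6964} - \frac{130953447}{71992}} = \frac{47059}{- \frac{228007175313}{125338072}} = 47059 \left(- \frac{125338072}{228007175313}\right) = - \frac{5898284330248}{228007175313}$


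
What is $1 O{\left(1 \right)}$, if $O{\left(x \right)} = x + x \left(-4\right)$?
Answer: $-3$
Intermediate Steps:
$O{\left(x \right)} = - 3 x$ ($O{\left(x \right)} = x - 4 x = - 3 x$)
$1 O{\left(1 \right)} = 1 \left(\left(-3\right) 1\right) = 1 \left(-3\right) = -3$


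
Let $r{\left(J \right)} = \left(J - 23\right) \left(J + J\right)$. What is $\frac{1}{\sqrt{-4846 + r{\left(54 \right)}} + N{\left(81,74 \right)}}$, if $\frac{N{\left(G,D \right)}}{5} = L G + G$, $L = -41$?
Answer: $- \frac{8100}{131220749} - \frac{i \sqrt{1498}}{262441498} \approx -6.1728 \cdot 10^{-5} - 1.4748 \cdot 10^{-7} i$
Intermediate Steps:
$N{\left(G,D \right)} = - 200 G$ ($N{\left(G,D \right)} = 5 \left(- 41 G + G\right) = 5 \left(- 40 G\right) = - 200 G$)
$r{\left(J \right)} = 2 J \left(-23 + J\right)$ ($r{\left(J \right)} = \left(-23 + J\right) 2 J = 2 J \left(-23 + J\right)$)
$\frac{1}{\sqrt{-4846 + r{\left(54 \right)}} + N{\left(81,74 \right)}} = \frac{1}{\sqrt{-4846 + 2 \cdot 54 \left(-23 + 54\right)} - 16200} = \frac{1}{\sqrt{-4846 + 2 \cdot 54 \cdot 31} - 16200} = \frac{1}{\sqrt{-4846 + 3348} - 16200} = \frac{1}{\sqrt{-1498} - 16200} = \frac{1}{i \sqrt{1498} - 16200} = \frac{1}{-16200 + i \sqrt{1498}}$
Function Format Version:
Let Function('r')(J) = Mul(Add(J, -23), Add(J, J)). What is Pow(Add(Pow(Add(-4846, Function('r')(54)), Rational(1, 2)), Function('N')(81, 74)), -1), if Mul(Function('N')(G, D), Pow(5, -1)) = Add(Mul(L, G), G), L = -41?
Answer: Add(Rational(-8100, 131220749), Mul(Rational(-1, 262441498), I, Pow(1498, Rational(1, 2)))) ≈ Add(-6.1728e-5, Mul(-1.4748e-7, I))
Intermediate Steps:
Function('N')(G, D) = Mul(-200, G) (Function('N')(G, D) = Mul(5, Add(Mul(-41, G), G)) = Mul(5, Mul(-40, G)) = Mul(-200, G))
Function('r')(J) = Mul(2, J, Add(-23, J)) (Function('r')(J) = Mul(Add(-23, J), Mul(2, J)) = Mul(2, J, Add(-23, J)))
Pow(Add(Pow(Add(-4846, Function('r')(54)), Rational(1, 2)), Function('N')(81, 74)), -1) = Pow(Add(Pow(Add(-4846, Mul(2, 54, Add(-23, 54))), Rational(1, 2)), Mul(-200, 81)), -1) = Pow(Add(Pow(Add(-4846, Mul(2, 54, 31)), Rational(1, 2)), -16200), -1) = Pow(Add(Pow(Add(-4846, 3348), Rational(1, 2)), -16200), -1) = Pow(Add(Pow(-1498, Rational(1, 2)), -16200), -1) = Pow(Add(Mul(I, Pow(1498, Rational(1, 2))), -16200), -1) = Pow(Add(-16200, Mul(I, Pow(1498, Rational(1, 2)))), -1)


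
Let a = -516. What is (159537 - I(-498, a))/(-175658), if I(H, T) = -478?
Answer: -160015/175658 ≈ -0.91095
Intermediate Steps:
(159537 - I(-498, a))/(-175658) = (159537 - 1*(-478))/(-175658) = (159537 + 478)*(-1/175658) = 160015*(-1/175658) = -160015/175658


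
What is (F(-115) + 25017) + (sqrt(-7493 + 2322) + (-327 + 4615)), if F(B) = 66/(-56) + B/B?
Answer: 820535/28 + I*sqrt(5171) ≈ 29305.0 + 71.91*I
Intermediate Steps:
F(B) = -5/28 (F(B) = 66*(-1/56) + 1 = -33/28 + 1 = -5/28)
(F(-115) + 25017) + (sqrt(-7493 + 2322) + (-327 + 4615)) = (-5/28 + 25017) + (sqrt(-7493 + 2322) + (-327 + 4615)) = 700471/28 + (sqrt(-5171) + 4288) = 700471/28 + (I*sqrt(5171) + 4288) = 700471/28 + (4288 + I*sqrt(5171)) = 820535/28 + I*sqrt(5171)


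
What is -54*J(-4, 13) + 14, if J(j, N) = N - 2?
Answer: -580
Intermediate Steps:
J(j, N) = -2 + N
-54*J(-4, 13) + 14 = -54*(-2 + 13) + 14 = -54*11 + 14 = -594 + 14 = -580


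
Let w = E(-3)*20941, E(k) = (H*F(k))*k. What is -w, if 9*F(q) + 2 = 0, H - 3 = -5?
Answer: 83764/3 ≈ 27921.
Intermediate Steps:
H = -2 (H = 3 - 5 = -2)
F(q) = -2/9 (F(q) = -2/9 + (⅑)*0 = -2/9 + 0 = -2/9)
E(k) = 4*k/9 (E(k) = (-2*(-2/9))*k = 4*k/9)
w = -83764/3 (w = ((4/9)*(-3))*20941 = -4/3*20941 = -83764/3 ≈ -27921.)
-w = -1*(-83764/3) = 83764/3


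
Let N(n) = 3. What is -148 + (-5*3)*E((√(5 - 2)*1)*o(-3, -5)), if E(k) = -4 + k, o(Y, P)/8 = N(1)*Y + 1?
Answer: -88 + 960*√3 ≈ 1574.8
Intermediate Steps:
o(Y, P) = 8 + 24*Y (o(Y, P) = 8*(3*Y + 1) = 8*(1 + 3*Y) = 8 + 24*Y)
-148 + (-5*3)*E((√(5 - 2)*1)*o(-3, -5)) = -148 + (-5*3)*(-4 + (√(5 - 2)*1)*(8 + 24*(-3))) = -148 - 15*(-4 + (√3*1)*(8 - 72)) = -148 - 15*(-4 + √3*(-64)) = -148 - 15*(-4 - 64*√3) = -148 + (60 + 960*√3) = -88 + 960*√3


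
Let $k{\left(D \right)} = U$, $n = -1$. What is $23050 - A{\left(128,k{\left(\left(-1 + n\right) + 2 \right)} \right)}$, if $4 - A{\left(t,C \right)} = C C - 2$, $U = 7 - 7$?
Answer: $23044$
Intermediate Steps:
$U = 0$ ($U = 7 - 7 = 0$)
$k{\left(D \right)} = 0$
$A{\left(t,C \right)} = 6 - C^{2}$ ($A{\left(t,C \right)} = 4 - \left(C C - 2\right) = 4 - \left(C^{2} - 2\right) = 4 - \left(-2 + C^{2}\right) = 6 - C^{2}$)
$23050 - A{\left(128,k{\left(\left(-1 + n\right) + 2 \right)} \right)} = 23050 - \left(6 - 0^{2}\right) = 23050 - \left(6 - 0\right) = 23050 - \left(6 + 0\right) = 23050 - 6 = 23044$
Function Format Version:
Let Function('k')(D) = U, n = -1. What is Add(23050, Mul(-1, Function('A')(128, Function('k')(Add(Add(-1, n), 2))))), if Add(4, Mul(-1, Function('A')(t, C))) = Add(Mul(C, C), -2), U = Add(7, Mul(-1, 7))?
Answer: 23044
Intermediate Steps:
U = 0 (U = Add(7, -7) = 0)
Function('k')(D) = 0
Function('A')(t, C) = Add(6, Mul(-1, Pow(C, 2))) (Function('A')(t, C) = Add(4, Mul(-1, Add(Mul(C, C), -2))) = Add(4, Mul(-1, Add(Pow(C, 2), -2))) = Add(4, Mul(-1, Add(-2, Pow(C, 2)))) = Add(4, Add(2, Mul(-1, Pow(C, 2)))) = Add(6, Mul(-1, Pow(C, 2))))
Add(23050, Mul(-1, Function('A')(128, Function('k')(Add(Add(-1, n), 2))))) = Add(23050, Mul(-1, Add(6, Mul(-1, Pow(0, 2))))) = Add(23050, Mul(-1, Add(6, Mul(-1, 0)))) = Add(23050, Mul(-1, Add(6, 0))) = Add(23050, Mul(-1, 6)) = Add(23050, -6) = 23044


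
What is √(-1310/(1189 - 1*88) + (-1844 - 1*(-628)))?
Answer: I*√1475478726/1101 ≈ 34.888*I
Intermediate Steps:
√(-1310/(1189 - 1*88) + (-1844 - 1*(-628))) = √(-1310/(1189 - 88) + (-1844 + 628)) = √(-1310/1101 - 1216) = √(-1340126/1101) = I*√1475478726/1101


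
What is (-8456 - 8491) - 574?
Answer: -17521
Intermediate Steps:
(-8456 - 8491) - 574 = -16947 - 574 = -17521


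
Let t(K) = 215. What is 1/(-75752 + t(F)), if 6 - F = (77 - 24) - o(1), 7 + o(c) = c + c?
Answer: -1/75537 ≈ -1.3239e-5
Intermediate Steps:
o(c) = -7 + 2*c (o(c) = -7 + (c + c) = -7 + 2*c)
F = -52 (F = 6 - ((77 - 24) - (-7 + 2*1)) = 6 - (53 - (-7 + 2)) = 6 - (53 - 1*(-5)) = 6 - (53 + 5) = 6 - 1*58 = 6 - 58 = -52)
1/(-75752 + t(F)) = 1/(-75752 + 215) = 1/(-75537) = -1/75537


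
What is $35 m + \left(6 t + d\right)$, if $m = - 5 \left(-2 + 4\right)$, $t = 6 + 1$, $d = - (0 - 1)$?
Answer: $-307$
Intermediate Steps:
$d = 1$ ($d = \left(-1\right) \left(-1\right) = 1$)
$t = 7$
$m = -10$ ($m = \left(-5\right) 2 = -10$)
$35 m + \left(6 t + d\right) = 35 \left(-10\right) + \left(6 \cdot 7 + 1\right) = -350 + \left(42 + 1\right) = -350 + 43 = -307$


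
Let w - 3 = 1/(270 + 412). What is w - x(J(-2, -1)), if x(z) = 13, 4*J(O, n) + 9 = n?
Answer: -6819/682 ≈ -9.9985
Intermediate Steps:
J(O, n) = -9/4 + n/4
w = 2047/682 (w = 3 + 1/(270 + 412) = 3 + 1/682 = 2047/682 ≈ 3.0015)
w - x(J(-2, -1)) = 2047/682 - 1*13 = 2047/682 - 13 = -6819/682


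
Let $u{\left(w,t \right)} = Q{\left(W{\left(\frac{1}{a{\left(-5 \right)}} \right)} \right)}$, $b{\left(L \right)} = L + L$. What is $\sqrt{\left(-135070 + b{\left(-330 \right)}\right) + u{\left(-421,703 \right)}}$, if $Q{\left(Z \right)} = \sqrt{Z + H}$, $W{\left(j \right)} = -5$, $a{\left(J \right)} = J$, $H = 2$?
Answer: $\sqrt{-135730 + i \sqrt{3}} \approx 0.002 + 368.42 i$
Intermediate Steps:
$b{\left(L \right)} = 2 L$
$Q{\left(Z \right)} = \sqrt{2 + Z}$ ($Q{\left(Z \right)} = \sqrt{Z + 2} = \sqrt{2 + Z}$)
$u{\left(w,t \right)} = i \sqrt{3}$ ($u{\left(w,t \right)} = \sqrt{2 - 5} = \sqrt{-3} = i \sqrt{3}$)
$\sqrt{\left(-135070 + b{\left(-330 \right)}\right) + u{\left(-421,703 \right)}} = \sqrt{\left(-135070 + 2 \left(-330\right)\right) + i \sqrt{3}} = \sqrt{\left(-135070 - 660\right) + i \sqrt{3}} = \sqrt{-135730 + i \sqrt{3}}$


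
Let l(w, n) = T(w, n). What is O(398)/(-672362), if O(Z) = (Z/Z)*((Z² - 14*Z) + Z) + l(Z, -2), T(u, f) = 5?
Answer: -153235/672362 ≈ -0.22791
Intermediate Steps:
l(w, n) = 5
O(Z) = 5 + Z² - 13*Z (O(Z) = (Z/Z)*((Z² - 14*Z) + Z) + 5 = 1*(Z² - 13*Z) + 5 = (Z² - 13*Z) + 5 = 5 + Z² - 13*Z)
O(398)/(-672362) = (5 + 398² - 13*398)/(-672362) = (5 + 158404 - 5174)*(-1/672362) = 153235*(-1/672362) = -153235/672362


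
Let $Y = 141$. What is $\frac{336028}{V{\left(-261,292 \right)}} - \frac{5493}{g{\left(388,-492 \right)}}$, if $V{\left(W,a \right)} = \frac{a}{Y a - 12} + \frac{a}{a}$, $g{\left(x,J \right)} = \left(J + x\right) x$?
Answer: $\frac{139526302022199}{418167776} \approx 3.3366 \cdot 10^{5}$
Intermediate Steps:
$g{\left(x,J \right)} = x \left(J + x\right)$
$V{\left(W,a \right)} = 1 + \frac{a}{-12 + 141 a}$ ($V{\left(W,a \right)} = \frac{a}{141 a - 12} + \frac{a}{a} = \frac{a}{-12 + 141 a} + 1 = 1 + \frac{a}{-12 + 141 a}$)
$\frac{336028}{V{\left(-261,292 \right)}} - \frac{5493}{g{\left(388,-492 \right)}} = \frac{336028}{\frac{2}{3} \frac{1}{-4 + 47 \cdot 292} \left(-6 + 71 \cdot 292\right)} - \frac{5493}{388 \left(-492 + 388\right)} = \frac{336028}{\frac{2}{3} \frac{1}{-4 + 13724} \left(-6 + 20732\right)} - \frac{5493}{388 \left(-104\right)} = \frac{336028}{\frac{2}{3} \cdot \frac{1}{13720} \cdot 20726} - \frac{5493}{-40352} = \frac{336028}{\frac{2}{3} \cdot \frac{1}{13720} \cdot 20726} - - \frac{5493}{40352} = \frac{336028}{\frac{10363}{10290}} + \frac{5493}{40352} = 336028 \cdot \frac{10290}{10363} + \frac{5493}{40352} = \frac{3457728120}{10363} + \frac{5493}{40352} = \frac{139526302022199}{418167776}$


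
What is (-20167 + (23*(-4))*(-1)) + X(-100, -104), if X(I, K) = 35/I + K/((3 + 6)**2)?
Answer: -32524147/1620 ≈ -20077.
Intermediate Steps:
X(I, K) = 35/I + K/81 (X(I, K) = 35/I + K/(9**2) = 35/I + K/81)
(-20167 + (23*(-4))*(-1)) + X(-100, -104) = (-20167 + (23*(-4))*(-1)) + (35/(-100) + (1/81)*(-104)) = (-20167 - 92*(-1)) + (35*(-1/100) - 104/81) = (-20167 + 92) + (-7/20 - 104/81) = -20075 - 2647/1620 = -32524147/1620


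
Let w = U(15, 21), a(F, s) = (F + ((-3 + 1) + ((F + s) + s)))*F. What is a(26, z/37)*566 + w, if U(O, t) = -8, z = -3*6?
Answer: 26694528/37 ≈ 7.2147e+5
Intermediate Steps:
z = -18
a(F, s) = F*(-2 + 2*F + 2*s) (a(F, s) = (F + (-2 + (F + 2*s)))*F = (F + (-2 + F + 2*s))*F = (-2 + 2*F + 2*s)*F = F*(-2 + 2*F + 2*s))
w = -8
a(26, z/37)*566 + w = (2*26*(-1 + 26 - 18/37))*566 - 8 = (2*26*(907/37))*566 - 8 = (47164/37)*566 - 8 = 26694824/37 - 8 = 26694528/37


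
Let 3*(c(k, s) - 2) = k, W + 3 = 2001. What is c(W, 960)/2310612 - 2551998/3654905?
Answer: -8823706177/12642316395 ≈ -0.69795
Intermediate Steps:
W = 1998 (W = -3 + 2001 = 1998)
c(k, s) = 2 + k/3
c(W, 960)/2310612 - 2551998/3654905 = (2 + (1/3)*1998)/2310612 - 2551998/3654905 = (2 + 666)*(1/2310612) - 2551998*1/3654905 = 668*(1/2310612) - 2551998/3654905 = 1/3459 - 2551998/3654905 = -8823706177/12642316395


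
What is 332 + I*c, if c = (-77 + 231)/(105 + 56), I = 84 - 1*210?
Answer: 4864/23 ≈ 211.48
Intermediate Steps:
I = -126 (I = 84 - 210 = -126)
c = 22/23 (c = 154/161 = 154*(1/161) = 22/23 ≈ 0.95652)
332 + I*c = 332 - 126*22/23 = 332 - 2772/23 = 4864/23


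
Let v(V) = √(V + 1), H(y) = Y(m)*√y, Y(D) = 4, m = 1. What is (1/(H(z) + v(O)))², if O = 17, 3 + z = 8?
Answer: 49/1922 - 6*√10/961 ≈ 0.0057506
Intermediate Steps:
z = 5 (z = -3 + 8 = 5)
H(y) = 4*√y
v(V) = √(1 + V)
(1/(H(z) + v(O)))² = (1/(4*√5 + √(1 + 17)))² = (1/(4*√5 + √18))² = (1/(4*√5 + 3*√2))² = (1/(3*√2 + 4*√5))² = (3*√2 + 4*√5)⁻²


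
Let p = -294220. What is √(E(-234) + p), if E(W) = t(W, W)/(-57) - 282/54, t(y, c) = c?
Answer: I*√955924409/57 ≈ 542.42*I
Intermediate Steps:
E(W) = -47/9 - W/57 (E(W) = W/(-57) - 282/54 = W*(-1/57) - 282*1/54 = -W/57 - 47/9 = -47/9 - W/57)
√(E(-234) + p) = √((-47/9 - 1/57*(-234)) - 294220) = √((-47/9 + 78/19) - 294220) = √(-191/171 - 294220) = √(-50311811/171) = I*√955924409/57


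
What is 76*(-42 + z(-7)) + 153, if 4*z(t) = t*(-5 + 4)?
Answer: -2906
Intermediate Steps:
z(t) = -t/4 (z(t) = (t*(-5 + 4))/4 = (t*(-1))/4 = (-t)/4 = -t/4)
76*(-42 + z(-7)) + 153 = 76*(-42 - ¼*(-7)) + 153 = 76*(-42 + 7/4) + 153 = 76*(-161/4) + 153 = -3059 + 153 = -2906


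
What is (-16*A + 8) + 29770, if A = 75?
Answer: 28578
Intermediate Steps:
(-16*A + 8) + 29770 = (-16*75 + 8) + 29770 = (-1200 + 8) + 29770 = -1192 + 29770 = 28578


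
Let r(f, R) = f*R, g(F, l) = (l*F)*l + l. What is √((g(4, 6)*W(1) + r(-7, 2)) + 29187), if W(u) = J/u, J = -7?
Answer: √28123 ≈ 167.70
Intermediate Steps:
W(u) = -7/u
g(F, l) = l + F*l² (g(F, l) = (F*l)*l + l = F*l² + l = l + F*l²)
r(f, R) = R*f
√((g(4, 6)*W(1) + r(-7, 2)) + 29187) = √(((6*(1 + 4*6))*(-7/1) + 2*(-7)) + 29187) = √(((6*(1 + 24))*(-7*1) - 14) + 29187) = √(((6*25)*(-7) - 14) + 29187) = √((150*(-7) - 14) + 29187) = √((-1050 - 14) + 29187) = √(-1064 + 29187) = √28123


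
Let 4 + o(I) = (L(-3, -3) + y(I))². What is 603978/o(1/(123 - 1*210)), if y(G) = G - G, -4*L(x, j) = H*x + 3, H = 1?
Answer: -301989/2 ≈ -1.5099e+5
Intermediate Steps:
L(x, j) = -¾ - x/4 (L(x, j) = -(1*x + 3)/4 = -(x + 3)/4 = -(3 + x)/4 = -¾ - x/4)
y(G) = 0
o(I) = -4 (o(I) = -4 + ((-¾ - ¼*(-3)) + 0)² = -4 + ((-¾ + ¾) + 0)² = -4 + (0 + 0)² = -4 + 0² = -4 + 0 = -4)
603978/o(1/(123 - 1*210)) = 603978/(-4) = 603978*(-¼) = -301989/2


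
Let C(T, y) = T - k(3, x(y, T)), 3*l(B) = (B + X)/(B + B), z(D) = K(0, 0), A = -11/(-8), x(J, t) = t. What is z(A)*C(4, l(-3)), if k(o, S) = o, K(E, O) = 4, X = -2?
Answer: 4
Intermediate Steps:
A = 11/8 (A = -11*(-⅛) = 11/8 ≈ 1.3750)
z(D) = 4
l(B) = (-2 + B)/(6*B) (l(B) = ((B - 2)/(B + B))/3 = ((-2 + B)/((2*B)))/3 = ((-2 + B)*(1/(2*B)))/3 = ((-2 + B)/(2*B))/3 = (-2 + B)/(6*B))
C(T, y) = -3 + T (C(T, y) = T - 1*3 = T - 3 = -3 + T)
z(A)*C(4, l(-3)) = 4*(-3 + 4) = 4*1 = 4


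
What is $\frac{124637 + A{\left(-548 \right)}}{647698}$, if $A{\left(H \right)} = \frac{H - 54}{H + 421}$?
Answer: $\frac{15829501}{82257646} \approx 0.19244$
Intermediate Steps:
$A{\left(H \right)} = \frac{-54 + H}{421 + H}$
$\frac{124637 + A{\left(-548 \right)}}{647698} = \frac{124637 + \frac{-54 - 548}{421 - 548}}{647698} = \left(124637 + \frac{1}{-127} \left(-602\right)\right) \frac{1}{647698} = \left(124637 - - \frac{602}{127}\right) \frac{1}{647698} = \left(124637 + \frac{602}{127}\right) \frac{1}{647698} = \frac{15829501}{127} \cdot \frac{1}{647698} = \frac{15829501}{82257646}$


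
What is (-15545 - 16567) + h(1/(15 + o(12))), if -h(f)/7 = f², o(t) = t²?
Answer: -811823479/25281 ≈ -32112.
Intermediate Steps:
h(f) = -7*f²
(-15545 - 16567) + h(1/(15 + o(12))) = (-15545 - 16567) - 7/(15 + 12²)² = -32112 - 7/(15 + 144)² = -32112 - 7*(1/159)² = -32112 - 7*1/25281 = -32112 - 7/25281 = -811823479/25281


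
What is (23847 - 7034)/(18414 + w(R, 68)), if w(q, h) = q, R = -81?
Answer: 16813/18333 ≈ 0.91709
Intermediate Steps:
(23847 - 7034)/(18414 + w(R, 68)) = (23847 - 7034)/(18414 - 81) = 16813/18333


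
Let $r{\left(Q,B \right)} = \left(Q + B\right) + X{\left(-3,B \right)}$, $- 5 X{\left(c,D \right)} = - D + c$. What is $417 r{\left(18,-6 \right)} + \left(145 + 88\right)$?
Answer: $\frac{24934}{5} \approx 4986.8$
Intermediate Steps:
$X{\left(c,D \right)} = - \frac{c}{5} + \frac{D}{5}$ ($X{\left(c,D \right)} = - \frac{- D + c}{5} = - \frac{c - D}{5} = - \frac{c}{5} + \frac{D}{5}$)
$r{\left(Q,B \right)} = \frac{3}{5} + Q + \frac{6 B}{5}$ ($r{\left(Q,B \right)} = \left(Q + B\right) + \left(\left(- \frac{1}{5}\right) \left(-3\right) + \frac{B}{5}\right) = \left(B + Q\right) + \left(\frac{3}{5} + \frac{B}{5}\right) = \frac{3}{5} + Q + \frac{6 B}{5}$)
$417 r{\left(18,-6 \right)} + \left(145 + 88\right) = 417 \left(\frac{3}{5} + 18 + \frac{6}{5} \left(-6\right)\right) + \left(145 + 88\right) = 417 \left(\frac{3}{5} + 18 - \frac{36}{5}\right) + 233 = 417 \cdot \frac{57}{5} + 233 = \frac{23769}{5} + 233 = \frac{24934}{5}$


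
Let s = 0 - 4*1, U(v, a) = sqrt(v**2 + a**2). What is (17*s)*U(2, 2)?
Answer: -136*sqrt(2) ≈ -192.33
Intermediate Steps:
U(v, a) = sqrt(a**2 + v**2)
s = -4 (s = 0 - 4 = -4)
(17*s)*U(2, 2) = (17*(-4))*sqrt(2**2 + 2**2) = -68*sqrt(4 + 4) = -136*sqrt(2)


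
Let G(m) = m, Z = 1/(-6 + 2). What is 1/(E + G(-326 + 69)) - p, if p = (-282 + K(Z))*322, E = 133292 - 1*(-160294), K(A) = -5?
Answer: 27107706207/293329 ≈ 92414.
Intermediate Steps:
Z = -¼ (Z = 1/(-4) = -¼ ≈ -0.25000)
E = 293586 (E = 133292 + 160294 = 293586)
p = -92414 (p = (-282 - 5)*322 = -287*322 = -92414)
1/(E + G(-326 + 69)) - p = 1/(293586 + (-326 + 69)) - 1*(-92414) = 1/(293586 - 257) + 92414 = 1/293329 + 92414 = 27107706207/293329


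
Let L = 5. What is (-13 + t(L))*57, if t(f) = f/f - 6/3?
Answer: -798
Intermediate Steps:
t(f) = -1 (t(f) = 1 - 6*⅓ = 1 - 2 = -1)
(-13 + t(L))*57 = (-13 - 1)*57 = -14*57 = -798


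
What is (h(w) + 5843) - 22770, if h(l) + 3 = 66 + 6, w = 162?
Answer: -16858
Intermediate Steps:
h(l) = 69 (h(l) = -3 + (66 + 6) = -3 + 72 = 69)
(h(w) + 5843) - 22770 = (69 + 5843) - 22770 = 5912 - 22770 = -16858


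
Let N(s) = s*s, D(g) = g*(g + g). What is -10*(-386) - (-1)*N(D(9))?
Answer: 30104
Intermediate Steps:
D(g) = 2*g² (D(g) = g*(2*g) = 2*g²)
N(s) = s²
-10*(-386) - (-1)*N(D(9)) = -10*(-386) - (-1)*(2*9²)² = 3860 - (-1)*(2*81)² = 3860 - (-1)*162² = 3860 - (-1)*26244 = 3860 - 1*(-26244) = 3860 + 26244 = 30104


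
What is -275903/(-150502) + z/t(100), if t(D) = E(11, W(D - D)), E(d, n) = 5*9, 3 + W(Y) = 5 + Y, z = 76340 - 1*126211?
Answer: -7493269607/6772590 ≈ -1106.4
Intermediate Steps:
z = -49871 (z = 76340 - 126211 = -49871)
W(Y) = 2 + Y (W(Y) = -3 + (5 + Y) = 2 + Y)
E(d, n) = 45
t(D) = 45
-275903/(-150502) + z/t(100) = -275903/(-150502) - 49871/45 = -275903*(-1/150502) - 49871*1/45 = 275903/150502 - 49871/45 = -7493269607/6772590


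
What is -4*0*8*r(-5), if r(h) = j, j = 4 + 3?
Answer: 0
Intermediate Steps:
j = 7
r(h) = 7
-4*0*8*r(-5) = -4*0*8*7 = -0*7 = -4*0 = 0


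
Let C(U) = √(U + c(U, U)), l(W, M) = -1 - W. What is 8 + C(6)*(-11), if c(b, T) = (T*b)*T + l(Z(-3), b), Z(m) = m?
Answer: 8 - 44*√14 ≈ -156.63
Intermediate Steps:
c(b, T) = 2 + b*T² (c(b, T) = (T*b)*T + (-1 - 1*(-3)) = b*T² + (-1 + 3) = b*T² + 2 = 2 + b*T²)
C(U) = √(2 + U + U³) (C(U) = √(U + (2 + U*U²)) = √(U + (2 + U³)) = √(2 + U + U³))
8 + C(6)*(-11) = 8 + √(2 + 6 + 6³)*(-11) = 8 + √(2 + 6 + 216)*(-11) = 8 + √224*(-11) = 8 + (4*√14)*(-11) = 8 - 44*√14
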